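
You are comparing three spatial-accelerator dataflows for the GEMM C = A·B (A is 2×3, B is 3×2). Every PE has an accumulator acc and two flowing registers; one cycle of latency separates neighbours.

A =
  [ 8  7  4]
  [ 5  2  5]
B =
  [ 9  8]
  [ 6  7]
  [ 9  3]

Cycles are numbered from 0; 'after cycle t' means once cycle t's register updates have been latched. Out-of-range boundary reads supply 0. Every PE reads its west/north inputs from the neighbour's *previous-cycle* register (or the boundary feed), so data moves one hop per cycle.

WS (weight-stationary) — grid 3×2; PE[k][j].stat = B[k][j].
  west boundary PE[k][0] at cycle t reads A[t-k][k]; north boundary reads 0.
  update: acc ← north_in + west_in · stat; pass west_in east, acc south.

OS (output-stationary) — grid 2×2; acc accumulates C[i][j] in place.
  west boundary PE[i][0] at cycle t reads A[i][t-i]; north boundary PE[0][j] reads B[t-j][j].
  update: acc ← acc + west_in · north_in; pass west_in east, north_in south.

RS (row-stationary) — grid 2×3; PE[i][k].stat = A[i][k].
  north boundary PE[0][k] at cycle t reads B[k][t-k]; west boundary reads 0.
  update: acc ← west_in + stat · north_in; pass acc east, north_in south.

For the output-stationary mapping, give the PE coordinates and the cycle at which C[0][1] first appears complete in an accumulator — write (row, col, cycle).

(row, col, cycle) = (0, 1, 3)

OS — PE[0][1] is where C[0][1] collects:
  0: (0,1).acc=0  regs=<0,0>
  1: (0,1).acc=64  regs=<8,8>
  2: (0,1).acc=113  regs=<7,7>
  3: (0,1).acc=125  regs=<4,3>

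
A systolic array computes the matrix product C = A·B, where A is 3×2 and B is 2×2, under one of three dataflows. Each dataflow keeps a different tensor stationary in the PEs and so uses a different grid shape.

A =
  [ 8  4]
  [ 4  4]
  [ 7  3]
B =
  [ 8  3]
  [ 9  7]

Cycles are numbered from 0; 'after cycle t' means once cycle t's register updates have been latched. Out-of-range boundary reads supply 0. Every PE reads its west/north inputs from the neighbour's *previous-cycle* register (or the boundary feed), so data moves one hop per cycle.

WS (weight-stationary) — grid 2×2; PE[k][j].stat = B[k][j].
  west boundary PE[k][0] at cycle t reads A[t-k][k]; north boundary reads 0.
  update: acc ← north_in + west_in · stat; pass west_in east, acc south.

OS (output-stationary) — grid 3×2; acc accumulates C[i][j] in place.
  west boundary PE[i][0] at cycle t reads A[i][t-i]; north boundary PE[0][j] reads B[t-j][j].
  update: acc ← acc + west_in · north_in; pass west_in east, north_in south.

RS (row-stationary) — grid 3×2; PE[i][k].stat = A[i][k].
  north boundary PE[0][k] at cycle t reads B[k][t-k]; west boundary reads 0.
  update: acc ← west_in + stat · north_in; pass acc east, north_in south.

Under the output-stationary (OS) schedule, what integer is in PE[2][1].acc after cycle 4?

OS 3×2: PE[2][1] cycle-by-cycle (with neighbour feeds):
  @0  [1,1]  acc 0  |  →0  ↓0
  @0  [2,0]  acc 0  |  →0  ↓0
  @0  [2,1]  acc 0  |  →0  ↓0
  @1  [1,1]  acc 0  |  →0  ↓0
  @1  [2,0]  acc 0  |  →0  ↓0
  @1  [2,1]  acc 0  |  →0  ↓0
  @2  [1,1]  acc 12  |  →4  ↓3
  @2  [2,0]  acc 56  |  →7  ↓8
  @2  [2,1]  acc 0  |  →0  ↓0
  @3  [1,1]  acc 40  |  →4  ↓7
  @3  [2,0]  acc 83  |  →3  ↓9
  @3  [2,1]  acc 21  |  →7  ↓3
  @4  [1,1]  acc 40  |  →0  ↓0
  @4  [2,0]  acc 83  |  →0  ↓0
  @4  [2,1]  acc 42  |  →3  ↓7

PE[2][1].acc = 42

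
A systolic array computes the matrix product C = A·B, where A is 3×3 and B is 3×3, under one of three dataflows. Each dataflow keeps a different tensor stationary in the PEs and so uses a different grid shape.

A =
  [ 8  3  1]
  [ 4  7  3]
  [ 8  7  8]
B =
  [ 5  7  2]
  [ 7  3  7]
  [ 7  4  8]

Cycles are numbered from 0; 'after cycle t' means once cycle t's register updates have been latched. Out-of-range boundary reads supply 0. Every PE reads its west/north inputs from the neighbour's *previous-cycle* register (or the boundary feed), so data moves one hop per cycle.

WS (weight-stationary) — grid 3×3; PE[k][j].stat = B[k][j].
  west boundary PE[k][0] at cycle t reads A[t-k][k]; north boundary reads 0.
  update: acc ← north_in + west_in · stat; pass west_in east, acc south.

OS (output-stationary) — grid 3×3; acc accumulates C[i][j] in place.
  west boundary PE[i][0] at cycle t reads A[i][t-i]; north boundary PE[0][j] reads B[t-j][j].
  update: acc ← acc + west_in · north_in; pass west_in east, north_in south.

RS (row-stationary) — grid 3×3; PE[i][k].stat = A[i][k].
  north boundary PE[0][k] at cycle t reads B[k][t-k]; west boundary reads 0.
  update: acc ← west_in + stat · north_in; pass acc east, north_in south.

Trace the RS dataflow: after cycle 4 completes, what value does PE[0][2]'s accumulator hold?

PE[0][2].acc = 45

RS on a 3×3 grid — tracing PE[0][2] and its feeders:
  step 0 · PE0,1: acc=0; fwd→0 fwd↓0
  step 0 · PE0,2: acc=0; fwd→0 fwd↓0
  step 1 · PE0,1: acc=61; fwd→61 fwd↓7
  step 1 · PE0,2: acc=0; fwd→0 fwd↓0
  step 2 · PE0,1: acc=65; fwd→65 fwd↓3
  step 2 · PE0,2: acc=68; fwd→68 fwd↓7
  step 3 · PE0,1: acc=37; fwd→37 fwd↓7
  step 3 · PE0,2: acc=69; fwd→69 fwd↓4
  step 4 · PE0,1: acc=0; fwd→0 fwd↓0
  step 4 · PE0,2: acc=45; fwd→45 fwd↓8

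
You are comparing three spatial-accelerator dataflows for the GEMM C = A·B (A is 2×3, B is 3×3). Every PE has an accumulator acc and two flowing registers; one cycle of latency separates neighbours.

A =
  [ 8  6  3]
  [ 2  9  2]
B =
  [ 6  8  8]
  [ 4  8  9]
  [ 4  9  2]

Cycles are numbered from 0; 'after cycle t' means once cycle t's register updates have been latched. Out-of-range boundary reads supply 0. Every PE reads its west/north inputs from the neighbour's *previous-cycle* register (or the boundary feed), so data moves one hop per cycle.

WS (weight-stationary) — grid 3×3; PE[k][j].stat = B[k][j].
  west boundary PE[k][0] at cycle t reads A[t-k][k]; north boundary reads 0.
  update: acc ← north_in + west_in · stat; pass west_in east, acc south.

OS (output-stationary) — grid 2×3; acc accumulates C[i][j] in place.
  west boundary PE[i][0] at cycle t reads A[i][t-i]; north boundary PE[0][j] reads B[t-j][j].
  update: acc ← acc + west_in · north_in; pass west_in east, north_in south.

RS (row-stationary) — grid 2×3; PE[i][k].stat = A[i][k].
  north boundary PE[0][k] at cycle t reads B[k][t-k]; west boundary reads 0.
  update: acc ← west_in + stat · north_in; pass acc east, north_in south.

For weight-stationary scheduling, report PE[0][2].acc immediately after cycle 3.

Tracing WS — 3×3 array, target PE[0][2]:
  0: (0,1).acc=0  regs=<0,0>
  0: (0,2).acc=0  regs=<0,0>
  1: (0,1).acc=64  regs=<8,64>
  1: (0,2).acc=0  regs=<0,0>
  2: (0,1).acc=16  regs=<2,16>
  2: (0,2).acc=64  regs=<8,64>
  3: (0,1).acc=0  regs=<0,0>
  3: (0,2).acc=16  regs=<2,16>

PE[0][2].acc = 16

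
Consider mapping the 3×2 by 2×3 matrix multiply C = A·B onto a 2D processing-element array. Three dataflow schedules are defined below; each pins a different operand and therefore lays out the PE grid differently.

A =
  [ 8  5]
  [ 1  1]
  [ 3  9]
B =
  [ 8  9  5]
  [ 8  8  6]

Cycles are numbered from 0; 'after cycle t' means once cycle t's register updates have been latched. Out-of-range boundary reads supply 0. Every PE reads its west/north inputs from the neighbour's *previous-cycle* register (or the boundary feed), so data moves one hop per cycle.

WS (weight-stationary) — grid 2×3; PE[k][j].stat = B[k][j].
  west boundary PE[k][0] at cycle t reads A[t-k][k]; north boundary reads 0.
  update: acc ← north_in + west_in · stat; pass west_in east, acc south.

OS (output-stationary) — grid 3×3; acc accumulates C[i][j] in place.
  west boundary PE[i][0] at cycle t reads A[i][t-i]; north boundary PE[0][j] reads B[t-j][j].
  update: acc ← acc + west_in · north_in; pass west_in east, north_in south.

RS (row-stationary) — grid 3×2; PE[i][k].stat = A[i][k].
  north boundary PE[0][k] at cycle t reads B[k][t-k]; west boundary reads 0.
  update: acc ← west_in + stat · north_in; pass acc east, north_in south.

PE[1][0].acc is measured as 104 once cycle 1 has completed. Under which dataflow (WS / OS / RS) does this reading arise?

WS [2×3] PE[1][0] across cycles:
  c0 r1c0: 0 / 0 / 0
  c1 r1c0: 104 / 5 / 104
OS [3×3] PE[1][0] across cycles:
  c0 r1c0: 0 / 0 / 0
  c1 r1c0: 8 / 1 / 8
RS [3×2] PE[1][0] across cycles:
  c0 r1c0: 0 / 0 / 0
  c1 r1c0: 8 / 8 / 8

dataflow = WS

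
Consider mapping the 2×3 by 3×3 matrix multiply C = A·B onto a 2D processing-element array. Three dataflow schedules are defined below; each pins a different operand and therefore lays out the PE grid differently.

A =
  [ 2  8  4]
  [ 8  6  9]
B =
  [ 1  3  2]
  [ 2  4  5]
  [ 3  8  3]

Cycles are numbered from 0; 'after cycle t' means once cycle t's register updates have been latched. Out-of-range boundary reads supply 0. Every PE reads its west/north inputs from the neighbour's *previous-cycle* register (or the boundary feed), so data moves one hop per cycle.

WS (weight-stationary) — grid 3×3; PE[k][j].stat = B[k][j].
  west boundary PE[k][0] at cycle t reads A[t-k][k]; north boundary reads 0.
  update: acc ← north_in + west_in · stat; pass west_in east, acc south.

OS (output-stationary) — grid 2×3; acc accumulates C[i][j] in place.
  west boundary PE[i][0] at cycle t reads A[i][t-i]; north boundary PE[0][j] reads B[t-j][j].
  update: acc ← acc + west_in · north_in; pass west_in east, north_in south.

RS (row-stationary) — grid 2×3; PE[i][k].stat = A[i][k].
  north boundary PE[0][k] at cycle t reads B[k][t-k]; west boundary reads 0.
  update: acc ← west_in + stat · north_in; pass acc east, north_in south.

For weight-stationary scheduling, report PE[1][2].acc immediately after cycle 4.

WS 3×3: PE[1][2] cycle-by-cycle (with neighbour feeds):
  @0  [0,2]  acc 0  |  →0  ↓0
  @0  [1,1]  acc 0  |  →0  ↓0
  @0  [1,2]  acc 0  |  →0  ↓0
  @1  [0,2]  acc 0  |  →0  ↓0
  @1  [1,1]  acc 0  |  →0  ↓0
  @1  [1,2]  acc 0  |  →0  ↓0
  @2  [0,2]  acc 4  |  →2  ↓4
  @2  [1,1]  acc 38  |  →8  ↓38
  @2  [1,2]  acc 0  |  →0  ↓0
  @3  [0,2]  acc 16  |  →8  ↓16
  @3  [1,1]  acc 48  |  →6  ↓48
  @3  [1,2]  acc 44  |  →8  ↓44
  @4  [0,2]  acc 0  |  →0  ↓0
  @4  [1,1]  acc 0  |  →0  ↓0
  @4  [1,2]  acc 46  |  →6  ↓46

PE[1][2].acc = 46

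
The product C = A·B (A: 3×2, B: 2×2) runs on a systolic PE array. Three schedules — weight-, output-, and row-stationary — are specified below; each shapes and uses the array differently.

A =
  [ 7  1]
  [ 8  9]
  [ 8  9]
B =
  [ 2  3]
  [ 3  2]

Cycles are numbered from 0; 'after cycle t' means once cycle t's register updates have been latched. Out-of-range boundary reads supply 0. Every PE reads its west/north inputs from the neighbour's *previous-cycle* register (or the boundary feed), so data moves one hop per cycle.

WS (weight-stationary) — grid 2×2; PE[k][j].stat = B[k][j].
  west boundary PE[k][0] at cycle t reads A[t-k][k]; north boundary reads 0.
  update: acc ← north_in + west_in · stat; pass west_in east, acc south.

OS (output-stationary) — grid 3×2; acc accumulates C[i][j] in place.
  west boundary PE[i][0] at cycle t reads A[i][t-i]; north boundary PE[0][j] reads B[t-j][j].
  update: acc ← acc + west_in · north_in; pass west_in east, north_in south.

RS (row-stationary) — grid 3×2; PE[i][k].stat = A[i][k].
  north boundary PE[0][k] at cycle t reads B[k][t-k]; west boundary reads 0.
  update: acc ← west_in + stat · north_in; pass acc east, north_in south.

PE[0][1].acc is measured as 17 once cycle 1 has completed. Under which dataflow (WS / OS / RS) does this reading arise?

WS (2×2 grid), PE[0][1]:
  t=0 PE[0][1]: acc=0 h=0 v=0
  t=1 PE[0][1]: acc=21 h=7 v=21
OS (3×2 grid), PE[0][1]:
  t=0 PE[0][1]: acc=0 h=0 v=0
  t=1 PE[0][1]: acc=21 h=7 v=3
RS (3×2 grid), PE[0][1]:
  t=0 PE[0][1]: acc=0 h=0 v=0
  t=1 PE[0][1]: acc=17 h=17 v=3

dataflow = RS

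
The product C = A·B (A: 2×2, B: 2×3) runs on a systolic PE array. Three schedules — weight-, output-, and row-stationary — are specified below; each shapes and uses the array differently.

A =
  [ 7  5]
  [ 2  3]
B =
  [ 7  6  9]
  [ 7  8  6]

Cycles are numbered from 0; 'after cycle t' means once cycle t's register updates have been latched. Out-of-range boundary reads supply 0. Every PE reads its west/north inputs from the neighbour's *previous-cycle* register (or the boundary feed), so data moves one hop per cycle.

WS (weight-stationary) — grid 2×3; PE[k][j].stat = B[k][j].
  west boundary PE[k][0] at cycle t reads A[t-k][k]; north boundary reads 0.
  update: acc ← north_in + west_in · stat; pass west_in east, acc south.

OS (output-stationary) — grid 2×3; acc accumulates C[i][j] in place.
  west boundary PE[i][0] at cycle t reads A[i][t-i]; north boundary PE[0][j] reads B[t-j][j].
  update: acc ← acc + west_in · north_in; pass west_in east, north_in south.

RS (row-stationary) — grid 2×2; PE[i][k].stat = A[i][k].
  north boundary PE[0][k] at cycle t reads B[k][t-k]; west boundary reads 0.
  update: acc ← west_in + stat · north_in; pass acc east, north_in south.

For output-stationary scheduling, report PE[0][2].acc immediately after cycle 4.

Tracing OS — 2×3 array, target PE[0][2]:
  after 0 — PE[0][1] acc=0, pass-E 0, pass-S 0
  after 0 — PE[0][2] acc=0, pass-E 0, pass-S 0
  after 1 — PE[0][1] acc=42, pass-E 7, pass-S 6
  after 1 — PE[0][2] acc=0, pass-E 0, pass-S 0
  after 2 — PE[0][1] acc=82, pass-E 5, pass-S 8
  after 2 — PE[0][2] acc=63, pass-E 7, pass-S 9
  after 3 — PE[0][1] acc=82, pass-E 0, pass-S 0
  after 3 — PE[0][2] acc=93, pass-E 5, pass-S 6
  after 4 — PE[0][1] acc=82, pass-E 0, pass-S 0
  after 4 — PE[0][2] acc=93, pass-E 0, pass-S 0

PE[0][2].acc = 93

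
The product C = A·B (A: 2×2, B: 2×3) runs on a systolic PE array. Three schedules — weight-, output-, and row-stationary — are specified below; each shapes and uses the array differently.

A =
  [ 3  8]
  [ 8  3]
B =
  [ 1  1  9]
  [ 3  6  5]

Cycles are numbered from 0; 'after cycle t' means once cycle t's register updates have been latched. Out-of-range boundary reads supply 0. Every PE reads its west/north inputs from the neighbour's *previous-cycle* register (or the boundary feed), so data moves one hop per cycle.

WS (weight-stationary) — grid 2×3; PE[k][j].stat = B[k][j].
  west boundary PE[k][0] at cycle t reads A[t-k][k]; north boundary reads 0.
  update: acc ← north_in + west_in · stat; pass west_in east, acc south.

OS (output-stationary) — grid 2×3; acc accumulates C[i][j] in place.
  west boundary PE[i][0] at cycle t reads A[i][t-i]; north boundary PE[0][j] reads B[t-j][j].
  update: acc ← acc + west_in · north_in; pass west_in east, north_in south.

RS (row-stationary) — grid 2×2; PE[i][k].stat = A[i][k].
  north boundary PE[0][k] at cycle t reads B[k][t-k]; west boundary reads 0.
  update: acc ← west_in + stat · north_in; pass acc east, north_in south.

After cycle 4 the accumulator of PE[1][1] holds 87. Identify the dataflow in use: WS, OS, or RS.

dataflow = RS

Under WS (2×3), PE[1][1]:
  step 0 · PE1,1: acc=0; fwd→0 fwd↓0
  step 1 · PE1,1: acc=0; fwd→0 fwd↓0
  step 2 · PE1,1: acc=51; fwd→8 fwd↓51
  step 3 · PE1,1: acc=26; fwd→3 fwd↓26
  step 4 · PE1,1: acc=0; fwd→0 fwd↓0
Under OS (2×3), PE[1][1]:
  step 0 · PE1,1: acc=0; fwd→0 fwd↓0
  step 1 · PE1,1: acc=0; fwd→0 fwd↓0
  step 2 · PE1,1: acc=8; fwd→8 fwd↓1
  step 3 · PE1,1: acc=26; fwd→3 fwd↓6
  step 4 · PE1,1: acc=26; fwd→0 fwd↓0
Under RS (2×2), PE[1][1]:
  step 0 · PE1,1: acc=0; fwd→0 fwd↓0
  step 1 · PE1,1: acc=0; fwd→0 fwd↓0
  step 2 · PE1,1: acc=17; fwd→17 fwd↓3
  step 3 · PE1,1: acc=26; fwd→26 fwd↓6
  step 4 · PE1,1: acc=87; fwd→87 fwd↓5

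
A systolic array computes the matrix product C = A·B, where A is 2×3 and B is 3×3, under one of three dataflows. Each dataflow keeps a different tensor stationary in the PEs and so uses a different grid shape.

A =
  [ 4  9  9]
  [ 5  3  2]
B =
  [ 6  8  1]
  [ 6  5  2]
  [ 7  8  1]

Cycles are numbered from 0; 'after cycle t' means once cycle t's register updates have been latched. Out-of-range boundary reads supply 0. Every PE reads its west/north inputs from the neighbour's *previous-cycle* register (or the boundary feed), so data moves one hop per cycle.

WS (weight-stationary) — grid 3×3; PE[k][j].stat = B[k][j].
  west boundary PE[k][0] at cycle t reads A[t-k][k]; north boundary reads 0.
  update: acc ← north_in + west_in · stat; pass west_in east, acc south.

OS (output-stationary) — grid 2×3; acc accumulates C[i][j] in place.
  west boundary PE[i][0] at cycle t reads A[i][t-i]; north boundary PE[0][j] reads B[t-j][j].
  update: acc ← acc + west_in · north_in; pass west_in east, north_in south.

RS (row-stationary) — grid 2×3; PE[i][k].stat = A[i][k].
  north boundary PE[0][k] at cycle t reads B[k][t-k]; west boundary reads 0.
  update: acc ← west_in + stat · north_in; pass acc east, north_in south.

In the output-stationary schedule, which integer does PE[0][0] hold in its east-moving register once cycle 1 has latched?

OS on a 2×3 grid — tracing PE[0][0] and its feeders:
  after 0 — PE[0][0] acc=24, pass-E 4, pass-S 6
  after 1 — PE[0][0] acc=78, pass-E 9, pass-S 6

register = 9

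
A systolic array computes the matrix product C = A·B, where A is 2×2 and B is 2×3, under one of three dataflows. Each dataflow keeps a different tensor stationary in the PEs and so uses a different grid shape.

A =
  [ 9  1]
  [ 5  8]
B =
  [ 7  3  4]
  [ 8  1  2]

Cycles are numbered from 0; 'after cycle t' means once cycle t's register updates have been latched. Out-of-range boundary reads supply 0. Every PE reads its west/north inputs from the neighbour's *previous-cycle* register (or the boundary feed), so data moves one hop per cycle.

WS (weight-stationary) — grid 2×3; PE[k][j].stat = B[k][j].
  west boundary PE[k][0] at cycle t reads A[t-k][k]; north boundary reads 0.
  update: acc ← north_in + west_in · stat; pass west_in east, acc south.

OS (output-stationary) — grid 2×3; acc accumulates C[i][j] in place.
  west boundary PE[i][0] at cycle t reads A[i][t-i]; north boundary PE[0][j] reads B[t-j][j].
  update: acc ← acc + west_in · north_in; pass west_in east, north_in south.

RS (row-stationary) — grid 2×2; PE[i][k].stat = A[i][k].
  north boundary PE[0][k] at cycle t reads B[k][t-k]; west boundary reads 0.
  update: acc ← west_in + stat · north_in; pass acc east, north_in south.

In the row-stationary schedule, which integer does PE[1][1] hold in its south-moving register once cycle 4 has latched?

register = 2

RS (2×2). Following PE[1][1] plus its west/north inputs:
  cycle 0: PE[0][1] → acc 0, east 0, south 0
  cycle 0: PE[1][0] → acc 0, east 0, south 0
  cycle 0: PE[1][1] → acc 0, east 0, south 0
  cycle 1: PE[0][1] → acc 71, east 71, south 8
  cycle 1: PE[1][0] → acc 35, east 35, south 7
  cycle 1: PE[1][1] → acc 0, east 0, south 0
  cycle 2: PE[0][1] → acc 28, east 28, south 1
  cycle 2: PE[1][0] → acc 15, east 15, south 3
  cycle 2: PE[1][1] → acc 99, east 99, south 8
  cycle 3: PE[0][1] → acc 38, east 38, south 2
  cycle 3: PE[1][0] → acc 20, east 20, south 4
  cycle 3: PE[1][1] → acc 23, east 23, south 1
  cycle 4: PE[0][1] → acc 0, east 0, south 0
  cycle 4: PE[1][0] → acc 0, east 0, south 0
  cycle 4: PE[1][1] → acc 36, east 36, south 2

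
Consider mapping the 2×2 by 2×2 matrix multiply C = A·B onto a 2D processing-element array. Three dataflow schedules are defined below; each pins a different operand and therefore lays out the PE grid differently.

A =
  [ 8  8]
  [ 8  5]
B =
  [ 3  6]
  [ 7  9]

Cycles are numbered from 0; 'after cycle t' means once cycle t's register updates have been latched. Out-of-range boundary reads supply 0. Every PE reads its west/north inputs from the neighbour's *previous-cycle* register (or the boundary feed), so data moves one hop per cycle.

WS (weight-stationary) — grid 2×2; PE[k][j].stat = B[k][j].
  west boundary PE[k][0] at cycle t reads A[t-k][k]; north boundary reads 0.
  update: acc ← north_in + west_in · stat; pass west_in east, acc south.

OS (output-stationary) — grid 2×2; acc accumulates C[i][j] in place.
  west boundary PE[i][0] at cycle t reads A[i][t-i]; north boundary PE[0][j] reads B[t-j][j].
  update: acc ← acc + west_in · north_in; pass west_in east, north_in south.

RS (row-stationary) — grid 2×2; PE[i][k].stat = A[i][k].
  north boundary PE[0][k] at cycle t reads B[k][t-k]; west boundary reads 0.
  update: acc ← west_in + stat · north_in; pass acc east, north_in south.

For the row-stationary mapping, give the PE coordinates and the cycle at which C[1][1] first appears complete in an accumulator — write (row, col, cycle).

RS — PE[1][1] is where C[1][1] collects:
  after 0 — PE[1][1] acc=0, pass-E 0, pass-S 0
  after 1 — PE[1][1] acc=0, pass-E 0, pass-S 0
  after 2 — PE[1][1] acc=59, pass-E 59, pass-S 7
  after 3 — PE[1][1] acc=93, pass-E 93, pass-S 9

(row, col, cycle) = (1, 1, 3)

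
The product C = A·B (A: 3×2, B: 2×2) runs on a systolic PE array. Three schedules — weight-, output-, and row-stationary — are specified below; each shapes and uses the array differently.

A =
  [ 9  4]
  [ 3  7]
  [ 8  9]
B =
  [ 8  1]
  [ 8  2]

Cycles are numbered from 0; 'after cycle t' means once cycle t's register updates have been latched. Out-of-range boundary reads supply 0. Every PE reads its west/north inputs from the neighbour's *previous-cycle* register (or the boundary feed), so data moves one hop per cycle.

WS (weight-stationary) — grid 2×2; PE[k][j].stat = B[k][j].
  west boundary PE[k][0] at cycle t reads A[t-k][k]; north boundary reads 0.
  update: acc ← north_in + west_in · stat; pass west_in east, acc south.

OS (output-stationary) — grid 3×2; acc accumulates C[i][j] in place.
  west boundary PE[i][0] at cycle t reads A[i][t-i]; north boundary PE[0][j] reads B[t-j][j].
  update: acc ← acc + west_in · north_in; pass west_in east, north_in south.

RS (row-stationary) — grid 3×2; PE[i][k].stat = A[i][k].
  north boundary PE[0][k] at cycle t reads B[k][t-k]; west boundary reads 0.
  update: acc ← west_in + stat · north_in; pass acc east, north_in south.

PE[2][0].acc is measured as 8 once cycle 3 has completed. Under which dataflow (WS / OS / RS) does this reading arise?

WS: PE[2][0] is outside its 2×2 grid.
— OS: 3×2; PE[2][0] trace:
  c0 r2c0: 0 / 0 / 0
  c1 r2c0: 0 / 0 / 0
  c2 r2c0: 64 / 8 / 8
  c3 r2c0: 136 / 9 / 8
— RS: 3×2; PE[2][0] trace:
  c0 r2c0: 0 / 0 / 0
  c1 r2c0: 0 / 0 / 0
  c2 r2c0: 64 / 64 / 8
  c3 r2c0: 8 / 8 / 1

dataflow = RS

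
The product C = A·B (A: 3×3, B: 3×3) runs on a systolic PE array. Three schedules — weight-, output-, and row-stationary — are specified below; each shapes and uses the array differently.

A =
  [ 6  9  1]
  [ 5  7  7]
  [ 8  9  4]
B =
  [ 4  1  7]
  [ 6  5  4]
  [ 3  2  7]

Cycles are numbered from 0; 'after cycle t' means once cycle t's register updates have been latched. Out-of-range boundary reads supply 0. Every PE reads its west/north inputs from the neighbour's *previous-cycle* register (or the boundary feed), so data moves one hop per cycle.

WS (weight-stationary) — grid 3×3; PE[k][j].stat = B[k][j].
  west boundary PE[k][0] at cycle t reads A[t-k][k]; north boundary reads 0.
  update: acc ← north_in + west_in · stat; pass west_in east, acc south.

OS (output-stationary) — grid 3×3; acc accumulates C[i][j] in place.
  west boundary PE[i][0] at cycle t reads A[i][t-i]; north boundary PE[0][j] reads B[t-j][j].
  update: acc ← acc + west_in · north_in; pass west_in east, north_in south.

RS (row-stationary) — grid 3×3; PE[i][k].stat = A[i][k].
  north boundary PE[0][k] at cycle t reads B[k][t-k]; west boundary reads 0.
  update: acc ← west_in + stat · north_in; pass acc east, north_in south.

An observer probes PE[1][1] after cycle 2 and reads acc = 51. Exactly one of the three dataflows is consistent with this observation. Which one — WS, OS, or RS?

— WS: 3×3; PE[1][1] trace:
  [0] (1,1) acc=0 (h:0 v:0)
  [1] (1,1) acc=0 (h:0 v:0)
  [2] (1,1) acc=51 (h:9 v:51)
— OS: 3×3; PE[1][1] trace:
  [0] (1,1) acc=0 (h:0 v:0)
  [1] (1,1) acc=0 (h:0 v:0)
  [2] (1,1) acc=5 (h:5 v:1)
— RS: 3×3; PE[1][1] trace:
  [0] (1,1) acc=0 (h:0 v:0)
  [1] (1,1) acc=0 (h:0 v:0)
  [2] (1,1) acc=62 (h:62 v:6)

dataflow = WS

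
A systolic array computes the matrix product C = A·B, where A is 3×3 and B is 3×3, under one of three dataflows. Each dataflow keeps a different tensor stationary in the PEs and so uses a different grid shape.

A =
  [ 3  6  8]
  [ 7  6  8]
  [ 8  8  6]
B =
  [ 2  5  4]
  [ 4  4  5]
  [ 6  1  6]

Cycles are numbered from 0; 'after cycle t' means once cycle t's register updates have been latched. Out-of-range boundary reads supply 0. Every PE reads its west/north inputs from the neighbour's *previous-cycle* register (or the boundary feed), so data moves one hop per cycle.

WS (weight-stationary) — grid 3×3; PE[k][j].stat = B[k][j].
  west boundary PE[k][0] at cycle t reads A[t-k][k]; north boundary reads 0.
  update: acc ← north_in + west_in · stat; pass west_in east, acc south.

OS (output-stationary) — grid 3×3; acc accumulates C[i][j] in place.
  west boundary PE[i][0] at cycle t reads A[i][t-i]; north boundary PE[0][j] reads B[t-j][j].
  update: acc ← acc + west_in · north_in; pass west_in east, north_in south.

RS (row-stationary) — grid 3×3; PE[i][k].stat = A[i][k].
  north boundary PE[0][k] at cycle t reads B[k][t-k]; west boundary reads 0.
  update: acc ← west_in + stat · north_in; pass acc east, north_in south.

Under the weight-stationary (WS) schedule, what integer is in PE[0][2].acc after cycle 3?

WS on a 3×3 grid — tracing PE[0][2] and its feeders:
  t=0 PE[0][1]: acc=0 h=0 v=0
  t=0 PE[0][2]: acc=0 h=0 v=0
  t=1 PE[0][1]: acc=15 h=3 v=15
  t=1 PE[0][2]: acc=0 h=0 v=0
  t=2 PE[0][1]: acc=35 h=7 v=35
  t=2 PE[0][2]: acc=12 h=3 v=12
  t=3 PE[0][1]: acc=40 h=8 v=40
  t=3 PE[0][2]: acc=28 h=7 v=28

PE[0][2].acc = 28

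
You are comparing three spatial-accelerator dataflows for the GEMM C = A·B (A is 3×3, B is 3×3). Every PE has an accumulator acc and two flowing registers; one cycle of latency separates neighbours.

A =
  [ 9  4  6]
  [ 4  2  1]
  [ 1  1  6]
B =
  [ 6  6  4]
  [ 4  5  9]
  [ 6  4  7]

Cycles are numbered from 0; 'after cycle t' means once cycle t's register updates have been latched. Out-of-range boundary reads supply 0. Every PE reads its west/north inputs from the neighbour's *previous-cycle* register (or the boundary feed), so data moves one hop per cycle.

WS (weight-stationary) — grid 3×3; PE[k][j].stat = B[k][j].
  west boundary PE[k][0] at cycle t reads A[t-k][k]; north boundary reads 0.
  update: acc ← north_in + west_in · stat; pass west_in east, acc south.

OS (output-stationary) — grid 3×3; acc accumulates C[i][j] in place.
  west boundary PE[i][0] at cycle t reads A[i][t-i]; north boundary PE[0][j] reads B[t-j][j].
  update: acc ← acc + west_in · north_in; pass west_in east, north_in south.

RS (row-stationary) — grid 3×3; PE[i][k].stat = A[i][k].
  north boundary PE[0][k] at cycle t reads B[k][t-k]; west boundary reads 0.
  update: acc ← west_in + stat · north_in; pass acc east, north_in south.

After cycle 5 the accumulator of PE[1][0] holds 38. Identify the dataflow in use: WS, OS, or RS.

dataflow = OS

WS (3×3 grid), PE[1][0]:
  0: (1,0).acc=0  regs=<0,0>
  1: (1,0).acc=70  regs=<4,70>
  2: (1,0).acc=32  regs=<2,32>
  3: (1,0).acc=10  regs=<1,10>
  4: (1,0).acc=0  regs=<0,0>
  5: (1,0).acc=0  regs=<0,0>
OS (3×3 grid), PE[1][0]:
  0: (1,0).acc=0  regs=<0,0>
  1: (1,0).acc=24  regs=<4,6>
  2: (1,0).acc=32  regs=<2,4>
  3: (1,0).acc=38  regs=<1,6>
  4: (1,0).acc=38  regs=<0,0>
  5: (1,0).acc=38  regs=<0,0>
RS (3×3 grid), PE[1][0]:
  0: (1,0).acc=0  regs=<0,0>
  1: (1,0).acc=24  regs=<24,6>
  2: (1,0).acc=24  regs=<24,6>
  3: (1,0).acc=16  regs=<16,4>
  4: (1,0).acc=0  regs=<0,0>
  5: (1,0).acc=0  regs=<0,0>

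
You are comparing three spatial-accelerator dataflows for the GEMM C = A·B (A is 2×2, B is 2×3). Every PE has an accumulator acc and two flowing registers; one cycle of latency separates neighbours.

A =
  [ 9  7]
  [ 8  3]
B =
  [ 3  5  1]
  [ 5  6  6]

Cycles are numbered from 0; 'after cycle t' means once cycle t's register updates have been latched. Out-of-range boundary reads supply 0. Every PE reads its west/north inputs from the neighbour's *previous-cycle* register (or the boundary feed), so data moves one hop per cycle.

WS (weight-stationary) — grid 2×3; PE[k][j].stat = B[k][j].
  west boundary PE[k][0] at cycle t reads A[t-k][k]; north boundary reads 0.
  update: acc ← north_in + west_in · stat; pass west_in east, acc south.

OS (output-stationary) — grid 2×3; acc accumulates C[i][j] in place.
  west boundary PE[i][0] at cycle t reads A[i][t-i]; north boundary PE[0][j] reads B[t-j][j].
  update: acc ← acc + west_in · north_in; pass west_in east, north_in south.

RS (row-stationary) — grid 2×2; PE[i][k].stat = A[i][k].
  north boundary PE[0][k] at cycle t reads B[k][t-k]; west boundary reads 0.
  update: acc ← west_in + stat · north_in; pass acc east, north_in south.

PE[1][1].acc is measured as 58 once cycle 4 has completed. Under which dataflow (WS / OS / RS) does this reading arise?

dataflow = OS

WS (2×3 grid), PE[1][1]:
  0: (1,1).acc=0  regs=<0,0>
  1: (1,1).acc=0  regs=<0,0>
  2: (1,1).acc=87  regs=<7,87>
  3: (1,1).acc=58  regs=<3,58>
  4: (1,1).acc=0  regs=<0,0>
OS (2×3 grid), PE[1][1]:
  0: (1,1).acc=0  regs=<0,0>
  1: (1,1).acc=0  regs=<0,0>
  2: (1,1).acc=40  regs=<8,5>
  3: (1,1).acc=58  regs=<3,6>
  4: (1,1).acc=58  regs=<0,0>
RS (2×2 grid), PE[1][1]:
  0: (1,1).acc=0  regs=<0,0>
  1: (1,1).acc=0  regs=<0,0>
  2: (1,1).acc=39  regs=<39,5>
  3: (1,1).acc=58  regs=<58,6>
  4: (1,1).acc=26  regs=<26,6>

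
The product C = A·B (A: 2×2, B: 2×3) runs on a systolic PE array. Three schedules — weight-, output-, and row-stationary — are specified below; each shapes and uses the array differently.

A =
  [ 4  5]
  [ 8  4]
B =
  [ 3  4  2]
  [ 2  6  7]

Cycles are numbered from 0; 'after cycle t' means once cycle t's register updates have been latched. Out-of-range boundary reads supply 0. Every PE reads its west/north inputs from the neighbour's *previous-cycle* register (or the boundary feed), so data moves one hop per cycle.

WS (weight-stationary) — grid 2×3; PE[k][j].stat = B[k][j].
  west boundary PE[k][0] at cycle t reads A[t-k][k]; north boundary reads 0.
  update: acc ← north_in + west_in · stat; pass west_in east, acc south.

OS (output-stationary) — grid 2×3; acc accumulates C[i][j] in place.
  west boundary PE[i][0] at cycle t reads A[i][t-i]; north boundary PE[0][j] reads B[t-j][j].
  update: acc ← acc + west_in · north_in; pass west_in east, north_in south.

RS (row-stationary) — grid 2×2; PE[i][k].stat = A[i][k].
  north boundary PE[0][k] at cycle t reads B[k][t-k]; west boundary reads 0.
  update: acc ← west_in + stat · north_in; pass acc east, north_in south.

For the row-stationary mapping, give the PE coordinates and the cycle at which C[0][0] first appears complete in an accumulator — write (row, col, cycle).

Under RS, C[0][0] lands at PE[0][1]:
  @0  [0,1]  acc 0  |  →0  ↓0
  @1  [0,1]  acc 22  |  →22  ↓2

(row, col, cycle) = (0, 1, 1)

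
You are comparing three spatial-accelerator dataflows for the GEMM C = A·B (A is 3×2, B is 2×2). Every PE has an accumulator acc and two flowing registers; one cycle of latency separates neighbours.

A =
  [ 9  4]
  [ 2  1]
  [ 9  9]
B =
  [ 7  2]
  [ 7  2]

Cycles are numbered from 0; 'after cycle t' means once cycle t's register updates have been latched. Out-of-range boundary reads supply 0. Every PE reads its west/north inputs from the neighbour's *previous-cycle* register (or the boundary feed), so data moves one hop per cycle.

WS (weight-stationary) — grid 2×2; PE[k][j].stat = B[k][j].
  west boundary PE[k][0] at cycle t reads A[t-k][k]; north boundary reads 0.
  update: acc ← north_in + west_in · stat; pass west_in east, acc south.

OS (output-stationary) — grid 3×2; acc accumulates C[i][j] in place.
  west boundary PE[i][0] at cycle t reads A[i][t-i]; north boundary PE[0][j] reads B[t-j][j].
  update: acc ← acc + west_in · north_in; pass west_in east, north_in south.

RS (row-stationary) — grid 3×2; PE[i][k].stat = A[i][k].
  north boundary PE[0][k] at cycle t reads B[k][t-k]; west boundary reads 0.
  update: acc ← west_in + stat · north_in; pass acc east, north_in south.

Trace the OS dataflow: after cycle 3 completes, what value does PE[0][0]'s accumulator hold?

PE[0][0].acc = 91

OS 3×2: PE[0][0] cycle-by-cycle (with neighbour feeds):
  cycle 0: PE[0][0] → acc 63, east 9, south 7
  cycle 1: PE[0][0] → acc 91, east 4, south 7
  cycle 2: PE[0][0] → acc 91, east 0, south 0
  cycle 3: PE[0][0] → acc 91, east 0, south 0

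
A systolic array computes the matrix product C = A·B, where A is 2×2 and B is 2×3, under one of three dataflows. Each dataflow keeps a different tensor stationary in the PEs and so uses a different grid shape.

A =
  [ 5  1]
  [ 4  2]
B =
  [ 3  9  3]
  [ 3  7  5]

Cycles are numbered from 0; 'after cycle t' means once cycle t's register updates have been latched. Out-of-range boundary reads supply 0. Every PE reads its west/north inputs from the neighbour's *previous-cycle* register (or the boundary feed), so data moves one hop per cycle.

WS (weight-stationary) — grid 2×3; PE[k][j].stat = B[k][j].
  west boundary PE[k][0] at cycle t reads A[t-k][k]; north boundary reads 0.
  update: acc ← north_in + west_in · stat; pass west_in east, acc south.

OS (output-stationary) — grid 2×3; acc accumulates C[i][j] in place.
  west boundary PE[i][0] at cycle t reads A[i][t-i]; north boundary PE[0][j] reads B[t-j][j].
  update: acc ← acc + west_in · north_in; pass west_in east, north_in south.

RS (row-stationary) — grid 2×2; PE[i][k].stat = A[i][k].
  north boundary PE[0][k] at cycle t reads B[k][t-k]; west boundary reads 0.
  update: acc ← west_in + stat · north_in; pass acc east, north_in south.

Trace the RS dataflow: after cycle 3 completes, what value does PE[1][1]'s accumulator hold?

RS (2×2). Following PE[1][1] plus its west/north inputs:
  c0 r0c1: 0 / 0 / 0
  c0 r1c0: 0 / 0 / 0
  c0 r1c1: 0 / 0 / 0
  c1 r0c1: 18 / 18 / 3
  c1 r1c0: 12 / 12 / 3
  c1 r1c1: 0 / 0 / 0
  c2 r0c1: 52 / 52 / 7
  c2 r1c0: 36 / 36 / 9
  c2 r1c1: 18 / 18 / 3
  c3 r0c1: 20 / 20 / 5
  c3 r1c0: 12 / 12 / 3
  c3 r1c1: 50 / 50 / 7

PE[1][1].acc = 50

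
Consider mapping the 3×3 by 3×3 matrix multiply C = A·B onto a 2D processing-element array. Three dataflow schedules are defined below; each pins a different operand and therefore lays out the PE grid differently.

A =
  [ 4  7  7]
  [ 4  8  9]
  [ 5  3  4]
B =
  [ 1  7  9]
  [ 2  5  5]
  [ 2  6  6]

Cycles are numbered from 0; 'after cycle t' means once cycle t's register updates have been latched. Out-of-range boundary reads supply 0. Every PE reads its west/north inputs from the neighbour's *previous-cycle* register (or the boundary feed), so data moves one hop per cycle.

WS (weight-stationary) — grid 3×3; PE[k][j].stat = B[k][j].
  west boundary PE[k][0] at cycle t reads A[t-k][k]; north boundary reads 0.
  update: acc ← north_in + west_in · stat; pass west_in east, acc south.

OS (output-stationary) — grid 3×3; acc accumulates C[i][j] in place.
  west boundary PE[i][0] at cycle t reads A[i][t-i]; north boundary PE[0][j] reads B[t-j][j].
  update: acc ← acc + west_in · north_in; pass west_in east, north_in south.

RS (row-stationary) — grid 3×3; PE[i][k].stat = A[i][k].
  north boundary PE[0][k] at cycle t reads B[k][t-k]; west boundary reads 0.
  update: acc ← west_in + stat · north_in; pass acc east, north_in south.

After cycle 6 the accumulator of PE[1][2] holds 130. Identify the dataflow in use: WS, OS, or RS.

— WS: 3×3; PE[1][2] trace:
  t=0 PE[1][2]: acc=0 h=0 v=0
  t=1 PE[1][2]: acc=0 h=0 v=0
  t=2 PE[1][2]: acc=0 h=0 v=0
  t=3 PE[1][2]: acc=71 h=7 v=71
  t=4 PE[1][2]: acc=76 h=8 v=76
  t=5 PE[1][2]: acc=60 h=3 v=60
  t=6 PE[1][2]: acc=0 h=0 v=0
— OS: 3×3; PE[1][2] trace:
  t=0 PE[1][2]: acc=0 h=0 v=0
  t=1 PE[1][2]: acc=0 h=0 v=0
  t=2 PE[1][2]: acc=0 h=0 v=0
  t=3 PE[1][2]: acc=36 h=4 v=9
  t=4 PE[1][2]: acc=76 h=8 v=5
  t=5 PE[1][2]: acc=130 h=9 v=6
  t=6 PE[1][2]: acc=130 h=0 v=0
— RS: 3×3; PE[1][2] trace:
  t=0 PE[1][2]: acc=0 h=0 v=0
  t=1 PE[1][2]: acc=0 h=0 v=0
  t=2 PE[1][2]: acc=0 h=0 v=0
  t=3 PE[1][2]: acc=38 h=38 v=2
  t=4 PE[1][2]: acc=122 h=122 v=6
  t=5 PE[1][2]: acc=130 h=130 v=6
  t=6 PE[1][2]: acc=0 h=0 v=0

dataflow = OS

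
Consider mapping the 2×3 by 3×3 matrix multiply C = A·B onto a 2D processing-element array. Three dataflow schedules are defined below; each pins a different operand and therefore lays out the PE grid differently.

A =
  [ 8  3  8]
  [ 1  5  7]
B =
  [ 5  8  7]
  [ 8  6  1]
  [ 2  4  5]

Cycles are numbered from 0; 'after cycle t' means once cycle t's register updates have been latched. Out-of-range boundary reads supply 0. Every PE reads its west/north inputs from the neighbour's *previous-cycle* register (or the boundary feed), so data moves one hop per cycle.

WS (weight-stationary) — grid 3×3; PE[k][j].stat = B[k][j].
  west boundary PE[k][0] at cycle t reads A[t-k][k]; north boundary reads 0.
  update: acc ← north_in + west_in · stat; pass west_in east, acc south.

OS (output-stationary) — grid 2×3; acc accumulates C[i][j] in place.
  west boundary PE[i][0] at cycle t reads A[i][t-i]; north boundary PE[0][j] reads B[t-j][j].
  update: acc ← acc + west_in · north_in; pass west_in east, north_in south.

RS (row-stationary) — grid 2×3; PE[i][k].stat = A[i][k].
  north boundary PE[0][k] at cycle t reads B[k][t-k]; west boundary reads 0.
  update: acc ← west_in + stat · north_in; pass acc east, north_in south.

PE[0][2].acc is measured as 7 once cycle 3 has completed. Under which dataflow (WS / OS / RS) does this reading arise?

dataflow = WS

WS [3×3] PE[0][2] across cycles:
  step 0 · PE0,2: acc=0; fwd→0 fwd↓0
  step 1 · PE0,2: acc=0; fwd→0 fwd↓0
  step 2 · PE0,2: acc=56; fwd→8 fwd↓56
  step 3 · PE0,2: acc=7; fwd→1 fwd↓7
OS [2×3] PE[0][2] across cycles:
  step 0 · PE0,2: acc=0; fwd→0 fwd↓0
  step 1 · PE0,2: acc=0; fwd→0 fwd↓0
  step 2 · PE0,2: acc=56; fwd→8 fwd↓7
  step 3 · PE0,2: acc=59; fwd→3 fwd↓1
RS [2×3] PE[0][2] across cycles:
  step 0 · PE0,2: acc=0; fwd→0 fwd↓0
  step 1 · PE0,2: acc=0; fwd→0 fwd↓0
  step 2 · PE0,2: acc=80; fwd→80 fwd↓2
  step 3 · PE0,2: acc=114; fwd→114 fwd↓4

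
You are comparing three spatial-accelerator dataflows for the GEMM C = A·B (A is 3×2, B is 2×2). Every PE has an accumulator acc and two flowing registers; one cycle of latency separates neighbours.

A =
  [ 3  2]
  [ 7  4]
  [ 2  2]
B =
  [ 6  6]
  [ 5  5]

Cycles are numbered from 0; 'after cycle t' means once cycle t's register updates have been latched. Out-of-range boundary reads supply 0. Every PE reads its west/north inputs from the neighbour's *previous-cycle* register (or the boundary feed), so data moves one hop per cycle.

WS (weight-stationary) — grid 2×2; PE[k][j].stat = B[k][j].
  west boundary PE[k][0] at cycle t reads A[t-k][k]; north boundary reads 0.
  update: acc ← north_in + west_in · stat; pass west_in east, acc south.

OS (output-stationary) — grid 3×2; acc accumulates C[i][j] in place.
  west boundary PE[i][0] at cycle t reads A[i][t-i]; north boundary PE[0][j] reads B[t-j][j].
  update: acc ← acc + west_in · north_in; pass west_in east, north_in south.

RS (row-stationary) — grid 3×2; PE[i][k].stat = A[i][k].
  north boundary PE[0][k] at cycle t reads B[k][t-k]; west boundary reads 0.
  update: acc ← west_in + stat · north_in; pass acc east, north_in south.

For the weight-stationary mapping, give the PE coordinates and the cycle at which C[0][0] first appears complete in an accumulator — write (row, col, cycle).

(row, col, cycle) = (1, 0, 1)

Under WS, C[0][0] lands at PE[1][0]:
  c0 r1c0: 0 / 0 / 0
  c1 r1c0: 28 / 2 / 28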